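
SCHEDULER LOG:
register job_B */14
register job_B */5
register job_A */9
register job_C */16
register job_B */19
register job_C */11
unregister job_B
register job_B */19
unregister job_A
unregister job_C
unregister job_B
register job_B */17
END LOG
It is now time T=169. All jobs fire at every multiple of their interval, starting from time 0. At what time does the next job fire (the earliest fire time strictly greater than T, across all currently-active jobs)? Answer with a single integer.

Op 1: register job_B */14 -> active={job_B:*/14}
Op 2: register job_B */5 -> active={job_B:*/5}
Op 3: register job_A */9 -> active={job_A:*/9, job_B:*/5}
Op 4: register job_C */16 -> active={job_A:*/9, job_B:*/5, job_C:*/16}
Op 5: register job_B */19 -> active={job_A:*/9, job_B:*/19, job_C:*/16}
Op 6: register job_C */11 -> active={job_A:*/9, job_B:*/19, job_C:*/11}
Op 7: unregister job_B -> active={job_A:*/9, job_C:*/11}
Op 8: register job_B */19 -> active={job_A:*/9, job_B:*/19, job_C:*/11}
Op 9: unregister job_A -> active={job_B:*/19, job_C:*/11}
Op 10: unregister job_C -> active={job_B:*/19}
Op 11: unregister job_B -> active={}
Op 12: register job_B */17 -> active={job_B:*/17}
  job_B: interval 17, next fire after T=169 is 170
Earliest fire time = 170 (job job_B)

Answer: 170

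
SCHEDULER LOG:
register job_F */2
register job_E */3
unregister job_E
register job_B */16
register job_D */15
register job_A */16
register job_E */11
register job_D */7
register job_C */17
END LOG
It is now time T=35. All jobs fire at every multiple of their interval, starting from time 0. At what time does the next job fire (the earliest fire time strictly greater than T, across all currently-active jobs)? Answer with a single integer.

Op 1: register job_F */2 -> active={job_F:*/2}
Op 2: register job_E */3 -> active={job_E:*/3, job_F:*/2}
Op 3: unregister job_E -> active={job_F:*/2}
Op 4: register job_B */16 -> active={job_B:*/16, job_F:*/2}
Op 5: register job_D */15 -> active={job_B:*/16, job_D:*/15, job_F:*/2}
Op 6: register job_A */16 -> active={job_A:*/16, job_B:*/16, job_D:*/15, job_F:*/2}
Op 7: register job_E */11 -> active={job_A:*/16, job_B:*/16, job_D:*/15, job_E:*/11, job_F:*/2}
Op 8: register job_D */7 -> active={job_A:*/16, job_B:*/16, job_D:*/7, job_E:*/11, job_F:*/2}
Op 9: register job_C */17 -> active={job_A:*/16, job_B:*/16, job_C:*/17, job_D:*/7, job_E:*/11, job_F:*/2}
  job_A: interval 16, next fire after T=35 is 48
  job_B: interval 16, next fire after T=35 is 48
  job_C: interval 17, next fire after T=35 is 51
  job_D: interval 7, next fire after T=35 is 42
  job_E: interval 11, next fire after T=35 is 44
  job_F: interval 2, next fire after T=35 is 36
Earliest fire time = 36 (job job_F)

Answer: 36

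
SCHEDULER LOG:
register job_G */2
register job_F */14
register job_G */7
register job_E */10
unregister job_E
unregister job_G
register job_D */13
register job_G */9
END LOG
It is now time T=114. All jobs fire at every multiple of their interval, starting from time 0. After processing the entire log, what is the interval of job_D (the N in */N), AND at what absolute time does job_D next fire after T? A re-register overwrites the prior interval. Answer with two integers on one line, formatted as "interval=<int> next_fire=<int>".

Op 1: register job_G */2 -> active={job_G:*/2}
Op 2: register job_F */14 -> active={job_F:*/14, job_G:*/2}
Op 3: register job_G */7 -> active={job_F:*/14, job_G:*/7}
Op 4: register job_E */10 -> active={job_E:*/10, job_F:*/14, job_G:*/7}
Op 5: unregister job_E -> active={job_F:*/14, job_G:*/7}
Op 6: unregister job_G -> active={job_F:*/14}
Op 7: register job_D */13 -> active={job_D:*/13, job_F:*/14}
Op 8: register job_G */9 -> active={job_D:*/13, job_F:*/14, job_G:*/9}
Final interval of job_D = 13
Next fire of job_D after T=114: (114//13+1)*13 = 117

Answer: interval=13 next_fire=117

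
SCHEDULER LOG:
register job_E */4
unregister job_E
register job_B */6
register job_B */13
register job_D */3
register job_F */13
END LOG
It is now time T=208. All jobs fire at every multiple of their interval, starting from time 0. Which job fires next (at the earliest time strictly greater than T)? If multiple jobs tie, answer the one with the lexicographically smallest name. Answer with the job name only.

Op 1: register job_E */4 -> active={job_E:*/4}
Op 2: unregister job_E -> active={}
Op 3: register job_B */6 -> active={job_B:*/6}
Op 4: register job_B */13 -> active={job_B:*/13}
Op 5: register job_D */3 -> active={job_B:*/13, job_D:*/3}
Op 6: register job_F */13 -> active={job_B:*/13, job_D:*/3, job_F:*/13}
  job_B: interval 13, next fire after T=208 is 221
  job_D: interval 3, next fire after T=208 is 210
  job_F: interval 13, next fire after T=208 is 221
Earliest = 210, winner (lex tiebreak) = job_D

Answer: job_D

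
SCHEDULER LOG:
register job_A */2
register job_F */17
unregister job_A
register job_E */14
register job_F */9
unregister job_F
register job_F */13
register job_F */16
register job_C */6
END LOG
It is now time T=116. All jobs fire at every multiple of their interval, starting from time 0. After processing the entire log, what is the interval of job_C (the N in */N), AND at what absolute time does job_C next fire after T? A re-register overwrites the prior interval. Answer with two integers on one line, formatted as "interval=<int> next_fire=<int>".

Op 1: register job_A */2 -> active={job_A:*/2}
Op 2: register job_F */17 -> active={job_A:*/2, job_F:*/17}
Op 3: unregister job_A -> active={job_F:*/17}
Op 4: register job_E */14 -> active={job_E:*/14, job_F:*/17}
Op 5: register job_F */9 -> active={job_E:*/14, job_F:*/9}
Op 6: unregister job_F -> active={job_E:*/14}
Op 7: register job_F */13 -> active={job_E:*/14, job_F:*/13}
Op 8: register job_F */16 -> active={job_E:*/14, job_F:*/16}
Op 9: register job_C */6 -> active={job_C:*/6, job_E:*/14, job_F:*/16}
Final interval of job_C = 6
Next fire of job_C after T=116: (116//6+1)*6 = 120

Answer: interval=6 next_fire=120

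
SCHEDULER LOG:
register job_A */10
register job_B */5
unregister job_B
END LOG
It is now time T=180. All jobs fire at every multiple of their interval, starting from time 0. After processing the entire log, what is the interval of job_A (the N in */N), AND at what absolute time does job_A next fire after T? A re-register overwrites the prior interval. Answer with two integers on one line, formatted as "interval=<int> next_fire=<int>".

Answer: interval=10 next_fire=190

Derivation:
Op 1: register job_A */10 -> active={job_A:*/10}
Op 2: register job_B */5 -> active={job_A:*/10, job_B:*/5}
Op 3: unregister job_B -> active={job_A:*/10}
Final interval of job_A = 10
Next fire of job_A after T=180: (180//10+1)*10 = 190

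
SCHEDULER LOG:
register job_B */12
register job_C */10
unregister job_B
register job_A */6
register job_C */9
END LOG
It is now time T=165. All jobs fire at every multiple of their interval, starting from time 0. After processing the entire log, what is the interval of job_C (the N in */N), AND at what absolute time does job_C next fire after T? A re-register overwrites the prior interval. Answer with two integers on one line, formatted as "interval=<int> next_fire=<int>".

Op 1: register job_B */12 -> active={job_B:*/12}
Op 2: register job_C */10 -> active={job_B:*/12, job_C:*/10}
Op 3: unregister job_B -> active={job_C:*/10}
Op 4: register job_A */6 -> active={job_A:*/6, job_C:*/10}
Op 5: register job_C */9 -> active={job_A:*/6, job_C:*/9}
Final interval of job_C = 9
Next fire of job_C after T=165: (165//9+1)*9 = 171

Answer: interval=9 next_fire=171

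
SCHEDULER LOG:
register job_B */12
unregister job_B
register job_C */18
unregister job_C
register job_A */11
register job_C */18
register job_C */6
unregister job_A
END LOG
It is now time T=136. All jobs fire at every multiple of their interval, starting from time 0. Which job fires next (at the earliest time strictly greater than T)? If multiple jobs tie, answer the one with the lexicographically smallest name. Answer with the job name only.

Op 1: register job_B */12 -> active={job_B:*/12}
Op 2: unregister job_B -> active={}
Op 3: register job_C */18 -> active={job_C:*/18}
Op 4: unregister job_C -> active={}
Op 5: register job_A */11 -> active={job_A:*/11}
Op 6: register job_C */18 -> active={job_A:*/11, job_C:*/18}
Op 7: register job_C */6 -> active={job_A:*/11, job_C:*/6}
Op 8: unregister job_A -> active={job_C:*/6}
  job_C: interval 6, next fire after T=136 is 138
Earliest = 138, winner (lex tiebreak) = job_C

Answer: job_C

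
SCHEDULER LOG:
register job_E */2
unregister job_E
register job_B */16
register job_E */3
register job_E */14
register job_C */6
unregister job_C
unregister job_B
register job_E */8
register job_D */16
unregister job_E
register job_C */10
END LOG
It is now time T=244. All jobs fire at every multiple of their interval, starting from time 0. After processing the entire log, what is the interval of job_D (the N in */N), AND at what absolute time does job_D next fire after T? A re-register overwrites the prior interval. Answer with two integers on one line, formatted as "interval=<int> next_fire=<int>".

Op 1: register job_E */2 -> active={job_E:*/2}
Op 2: unregister job_E -> active={}
Op 3: register job_B */16 -> active={job_B:*/16}
Op 4: register job_E */3 -> active={job_B:*/16, job_E:*/3}
Op 5: register job_E */14 -> active={job_B:*/16, job_E:*/14}
Op 6: register job_C */6 -> active={job_B:*/16, job_C:*/6, job_E:*/14}
Op 7: unregister job_C -> active={job_B:*/16, job_E:*/14}
Op 8: unregister job_B -> active={job_E:*/14}
Op 9: register job_E */8 -> active={job_E:*/8}
Op 10: register job_D */16 -> active={job_D:*/16, job_E:*/8}
Op 11: unregister job_E -> active={job_D:*/16}
Op 12: register job_C */10 -> active={job_C:*/10, job_D:*/16}
Final interval of job_D = 16
Next fire of job_D after T=244: (244//16+1)*16 = 256

Answer: interval=16 next_fire=256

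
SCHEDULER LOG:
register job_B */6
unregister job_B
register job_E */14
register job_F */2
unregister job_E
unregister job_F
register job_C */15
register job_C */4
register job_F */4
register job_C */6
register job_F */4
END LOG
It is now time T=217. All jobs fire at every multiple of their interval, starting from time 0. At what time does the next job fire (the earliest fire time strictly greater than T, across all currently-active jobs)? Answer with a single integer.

Op 1: register job_B */6 -> active={job_B:*/6}
Op 2: unregister job_B -> active={}
Op 3: register job_E */14 -> active={job_E:*/14}
Op 4: register job_F */2 -> active={job_E:*/14, job_F:*/2}
Op 5: unregister job_E -> active={job_F:*/2}
Op 6: unregister job_F -> active={}
Op 7: register job_C */15 -> active={job_C:*/15}
Op 8: register job_C */4 -> active={job_C:*/4}
Op 9: register job_F */4 -> active={job_C:*/4, job_F:*/4}
Op 10: register job_C */6 -> active={job_C:*/6, job_F:*/4}
Op 11: register job_F */4 -> active={job_C:*/6, job_F:*/4}
  job_C: interval 6, next fire after T=217 is 222
  job_F: interval 4, next fire after T=217 is 220
Earliest fire time = 220 (job job_F)

Answer: 220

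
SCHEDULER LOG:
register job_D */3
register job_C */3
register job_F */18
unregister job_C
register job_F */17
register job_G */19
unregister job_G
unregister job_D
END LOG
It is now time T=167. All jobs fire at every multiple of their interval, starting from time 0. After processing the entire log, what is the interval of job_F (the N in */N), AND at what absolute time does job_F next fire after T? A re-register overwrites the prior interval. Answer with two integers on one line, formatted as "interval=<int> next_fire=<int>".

Answer: interval=17 next_fire=170

Derivation:
Op 1: register job_D */3 -> active={job_D:*/3}
Op 2: register job_C */3 -> active={job_C:*/3, job_D:*/3}
Op 3: register job_F */18 -> active={job_C:*/3, job_D:*/3, job_F:*/18}
Op 4: unregister job_C -> active={job_D:*/3, job_F:*/18}
Op 5: register job_F */17 -> active={job_D:*/3, job_F:*/17}
Op 6: register job_G */19 -> active={job_D:*/3, job_F:*/17, job_G:*/19}
Op 7: unregister job_G -> active={job_D:*/3, job_F:*/17}
Op 8: unregister job_D -> active={job_F:*/17}
Final interval of job_F = 17
Next fire of job_F after T=167: (167//17+1)*17 = 170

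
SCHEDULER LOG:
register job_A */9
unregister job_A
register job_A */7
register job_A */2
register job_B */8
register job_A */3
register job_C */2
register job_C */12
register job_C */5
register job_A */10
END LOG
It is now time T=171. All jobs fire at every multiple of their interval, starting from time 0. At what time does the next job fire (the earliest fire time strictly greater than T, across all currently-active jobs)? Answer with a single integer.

Answer: 175

Derivation:
Op 1: register job_A */9 -> active={job_A:*/9}
Op 2: unregister job_A -> active={}
Op 3: register job_A */7 -> active={job_A:*/7}
Op 4: register job_A */2 -> active={job_A:*/2}
Op 5: register job_B */8 -> active={job_A:*/2, job_B:*/8}
Op 6: register job_A */3 -> active={job_A:*/3, job_B:*/8}
Op 7: register job_C */2 -> active={job_A:*/3, job_B:*/8, job_C:*/2}
Op 8: register job_C */12 -> active={job_A:*/3, job_B:*/8, job_C:*/12}
Op 9: register job_C */5 -> active={job_A:*/3, job_B:*/8, job_C:*/5}
Op 10: register job_A */10 -> active={job_A:*/10, job_B:*/8, job_C:*/5}
  job_A: interval 10, next fire after T=171 is 180
  job_B: interval 8, next fire after T=171 is 176
  job_C: interval 5, next fire after T=171 is 175
Earliest fire time = 175 (job job_C)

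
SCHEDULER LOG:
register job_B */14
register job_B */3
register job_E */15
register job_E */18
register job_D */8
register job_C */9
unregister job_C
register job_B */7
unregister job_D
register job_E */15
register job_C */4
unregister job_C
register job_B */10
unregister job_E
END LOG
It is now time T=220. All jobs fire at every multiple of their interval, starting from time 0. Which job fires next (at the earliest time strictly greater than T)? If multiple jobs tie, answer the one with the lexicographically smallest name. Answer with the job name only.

Answer: job_B

Derivation:
Op 1: register job_B */14 -> active={job_B:*/14}
Op 2: register job_B */3 -> active={job_B:*/3}
Op 3: register job_E */15 -> active={job_B:*/3, job_E:*/15}
Op 4: register job_E */18 -> active={job_B:*/3, job_E:*/18}
Op 5: register job_D */8 -> active={job_B:*/3, job_D:*/8, job_E:*/18}
Op 6: register job_C */9 -> active={job_B:*/3, job_C:*/9, job_D:*/8, job_E:*/18}
Op 7: unregister job_C -> active={job_B:*/3, job_D:*/8, job_E:*/18}
Op 8: register job_B */7 -> active={job_B:*/7, job_D:*/8, job_E:*/18}
Op 9: unregister job_D -> active={job_B:*/7, job_E:*/18}
Op 10: register job_E */15 -> active={job_B:*/7, job_E:*/15}
Op 11: register job_C */4 -> active={job_B:*/7, job_C:*/4, job_E:*/15}
Op 12: unregister job_C -> active={job_B:*/7, job_E:*/15}
Op 13: register job_B */10 -> active={job_B:*/10, job_E:*/15}
Op 14: unregister job_E -> active={job_B:*/10}
  job_B: interval 10, next fire after T=220 is 230
Earliest = 230, winner (lex tiebreak) = job_B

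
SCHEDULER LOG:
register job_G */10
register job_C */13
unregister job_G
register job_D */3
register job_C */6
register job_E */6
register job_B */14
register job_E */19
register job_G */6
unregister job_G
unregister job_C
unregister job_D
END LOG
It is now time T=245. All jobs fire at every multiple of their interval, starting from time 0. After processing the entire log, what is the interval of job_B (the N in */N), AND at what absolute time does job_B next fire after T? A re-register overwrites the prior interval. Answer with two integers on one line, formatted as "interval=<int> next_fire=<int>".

Op 1: register job_G */10 -> active={job_G:*/10}
Op 2: register job_C */13 -> active={job_C:*/13, job_G:*/10}
Op 3: unregister job_G -> active={job_C:*/13}
Op 4: register job_D */3 -> active={job_C:*/13, job_D:*/3}
Op 5: register job_C */6 -> active={job_C:*/6, job_D:*/3}
Op 6: register job_E */6 -> active={job_C:*/6, job_D:*/3, job_E:*/6}
Op 7: register job_B */14 -> active={job_B:*/14, job_C:*/6, job_D:*/3, job_E:*/6}
Op 8: register job_E */19 -> active={job_B:*/14, job_C:*/6, job_D:*/3, job_E:*/19}
Op 9: register job_G */6 -> active={job_B:*/14, job_C:*/6, job_D:*/3, job_E:*/19, job_G:*/6}
Op 10: unregister job_G -> active={job_B:*/14, job_C:*/6, job_D:*/3, job_E:*/19}
Op 11: unregister job_C -> active={job_B:*/14, job_D:*/3, job_E:*/19}
Op 12: unregister job_D -> active={job_B:*/14, job_E:*/19}
Final interval of job_B = 14
Next fire of job_B after T=245: (245//14+1)*14 = 252

Answer: interval=14 next_fire=252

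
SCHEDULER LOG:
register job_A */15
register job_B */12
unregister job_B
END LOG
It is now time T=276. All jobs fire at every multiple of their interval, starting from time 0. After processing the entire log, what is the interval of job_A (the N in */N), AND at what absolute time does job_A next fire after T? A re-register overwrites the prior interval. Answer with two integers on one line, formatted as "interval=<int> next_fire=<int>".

Op 1: register job_A */15 -> active={job_A:*/15}
Op 2: register job_B */12 -> active={job_A:*/15, job_B:*/12}
Op 3: unregister job_B -> active={job_A:*/15}
Final interval of job_A = 15
Next fire of job_A after T=276: (276//15+1)*15 = 285

Answer: interval=15 next_fire=285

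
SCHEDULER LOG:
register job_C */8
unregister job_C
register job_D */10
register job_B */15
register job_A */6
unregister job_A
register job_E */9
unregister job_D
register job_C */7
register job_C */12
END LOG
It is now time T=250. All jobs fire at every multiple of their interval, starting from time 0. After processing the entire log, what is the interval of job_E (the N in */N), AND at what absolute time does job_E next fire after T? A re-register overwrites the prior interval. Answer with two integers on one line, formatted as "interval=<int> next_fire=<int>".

Answer: interval=9 next_fire=252

Derivation:
Op 1: register job_C */8 -> active={job_C:*/8}
Op 2: unregister job_C -> active={}
Op 3: register job_D */10 -> active={job_D:*/10}
Op 4: register job_B */15 -> active={job_B:*/15, job_D:*/10}
Op 5: register job_A */6 -> active={job_A:*/6, job_B:*/15, job_D:*/10}
Op 6: unregister job_A -> active={job_B:*/15, job_D:*/10}
Op 7: register job_E */9 -> active={job_B:*/15, job_D:*/10, job_E:*/9}
Op 8: unregister job_D -> active={job_B:*/15, job_E:*/9}
Op 9: register job_C */7 -> active={job_B:*/15, job_C:*/7, job_E:*/9}
Op 10: register job_C */12 -> active={job_B:*/15, job_C:*/12, job_E:*/9}
Final interval of job_E = 9
Next fire of job_E after T=250: (250//9+1)*9 = 252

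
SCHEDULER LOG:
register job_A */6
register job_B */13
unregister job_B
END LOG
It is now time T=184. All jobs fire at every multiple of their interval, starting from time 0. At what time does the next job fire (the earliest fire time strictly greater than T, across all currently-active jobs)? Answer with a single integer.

Op 1: register job_A */6 -> active={job_A:*/6}
Op 2: register job_B */13 -> active={job_A:*/6, job_B:*/13}
Op 3: unregister job_B -> active={job_A:*/6}
  job_A: interval 6, next fire after T=184 is 186
Earliest fire time = 186 (job job_A)

Answer: 186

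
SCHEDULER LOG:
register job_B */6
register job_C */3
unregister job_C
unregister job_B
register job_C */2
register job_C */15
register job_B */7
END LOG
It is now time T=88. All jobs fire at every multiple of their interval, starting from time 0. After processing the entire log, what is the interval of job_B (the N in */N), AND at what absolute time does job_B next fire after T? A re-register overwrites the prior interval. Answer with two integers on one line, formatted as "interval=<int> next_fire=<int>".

Op 1: register job_B */6 -> active={job_B:*/6}
Op 2: register job_C */3 -> active={job_B:*/6, job_C:*/3}
Op 3: unregister job_C -> active={job_B:*/6}
Op 4: unregister job_B -> active={}
Op 5: register job_C */2 -> active={job_C:*/2}
Op 6: register job_C */15 -> active={job_C:*/15}
Op 7: register job_B */7 -> active={job_B:*/7, job_C:*/15}
Final interval of job_B = 7
Next fire of job_B after T=88: (88//7+1)*7 = 91

Answer: interval=7 next_fire=91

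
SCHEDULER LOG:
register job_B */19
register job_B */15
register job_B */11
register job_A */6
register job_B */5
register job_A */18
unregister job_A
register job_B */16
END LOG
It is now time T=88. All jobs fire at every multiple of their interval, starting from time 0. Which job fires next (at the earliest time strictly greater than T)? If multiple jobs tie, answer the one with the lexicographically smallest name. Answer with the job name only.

Answer: job_B

Derivation:
Op 1: register job_B */19 -> active={job_B:*/19}
Op 2: register job_B */15 -> active={job_B:*/15}
Op 3: register job_B */11 -> active={job_B:*/11}
Op 4: register job_A */6 -> active={job_A:*/6, job_B:*/11}
Op 5: register job_B */5 -> active={job_A:*/6, job_B:*/5}
Op 6: register job_A */18 -> active={job_A:*/18, job_B:*/5}
Op 7: unregister job_A -> active={job_B:*/5}
Op 8: register job_B */16 -> active={job_B:*/16}
  job_B: interval 16, next fire after T=88 is 96
Earliest = 96, winner (lex tiebreak) = job_B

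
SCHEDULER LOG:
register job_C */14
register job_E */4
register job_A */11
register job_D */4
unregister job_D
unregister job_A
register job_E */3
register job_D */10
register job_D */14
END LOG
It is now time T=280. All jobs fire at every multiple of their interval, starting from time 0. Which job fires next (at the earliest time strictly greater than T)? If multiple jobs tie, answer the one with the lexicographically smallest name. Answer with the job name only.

Answer: job_E

Derivation:
Op 1: register job_C */14 -> active={job_C:*/14}
Op 2: register job_E */4 -> active={job_C:*/14, job_E:*/4}
Op 3: register job_A */11 -> active={job_A:*/11, job_C:*/14, job_E:*/4}
Op 4: register job_D */4 -> active={job_A:*/11, job_C:*/14, job_D:*/4, job_E:*/4}
Op 5: unregister job_D -> active={job_A:*/11, job_C:*/14, job_E:*/4}
Op 6: unregister job_A -> active={job_C:*/14, job_E:*/4}
Op 7: register job_E */3 -> active={job_C:*/14, job_E:*/3}
Op 8: register job_D */10 -> active={job_C:*/14, job_D:*/10, job_E:*/3}
Op 9: register job_D */14 -> active={job_C:*/14, job_D:*/14, job_E:*/3}
  job_C: interval 14, next fire after T=280 is 294
  job_D: interval 14, next fire after T=280 is 294
  job_E: interval 3, next fire after T=280 is 282
Earliest = 282, winner (lex tiebreak) = job_E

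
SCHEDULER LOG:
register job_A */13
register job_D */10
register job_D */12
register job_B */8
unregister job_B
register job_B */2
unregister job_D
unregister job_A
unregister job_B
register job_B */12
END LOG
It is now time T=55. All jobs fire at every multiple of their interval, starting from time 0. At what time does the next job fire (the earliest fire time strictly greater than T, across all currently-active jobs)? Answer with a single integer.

Answer: 60

Derivation:
Op 1: register job_A */13 -> active={job_A:*/13}
Op 2: register job_D */10 -> active={job_A:*/13, job_D:*/10}
Op 3: register job_D */12 -> active={job_A:*/13, job_D:*/12}
Op 4: register job_B */8 -> active={job_A:*/13, job_B:*/8, job_D:*/12}
Op 5: unregister job_B -> active={job_A:*/13, job_D:*/12}
Op 6: register job_B */2 -> active={job_A:*/13, job_B:*/2, job_D:*/12}
Op 7: unregister job_D -> active={job_A:*/13, job_B:*/2}
Op 8: unregister job_A -> active={job_B:*/2}
Op 9: unregister job_B -> active={}
Op 10: register job_B */12 -> active={job_B:*/12}
  job_B: interval 12, next fire after T=55 is 60
Earliest fire time = 60 (job job_B)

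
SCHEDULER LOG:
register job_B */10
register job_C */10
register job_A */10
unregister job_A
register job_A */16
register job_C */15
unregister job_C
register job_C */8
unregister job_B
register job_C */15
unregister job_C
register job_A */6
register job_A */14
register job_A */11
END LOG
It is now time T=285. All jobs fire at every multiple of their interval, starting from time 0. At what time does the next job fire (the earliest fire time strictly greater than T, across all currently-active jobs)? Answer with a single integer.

Answer: 286

Derivation:
Op 1: register job_B */10 -> active={job_B:*/10}
Op 2: register job_C */10 -> active={job_B:*/10, job_C:*/10}
Op 3: register job_A */10 -> active={job_A:*/10, job_B:*/10, job_C:*/10}
Op 4: unregister job_A -> active={job_B:*/10, job_C:*/10}
Op 5: register job_A */16 -> active={job_A:*/16, job_B:*/10, job_C:*/10}
Op 6: register job_C */15 -> active={job_A:*/16, job_B:*/10, job_C:*/15}
Op 7: unregister job_C -> active={job_A:*/16, job_B:*/10}
Op 8: register job_C */8 -> active={job_A:*/16, job_B:*/10, job_C:*/8}
Op 9: unregister job_B -> active={job_A:*/16, job_C:*/8}
Op 10: register job_C */15 -> active={job_A:*/16, job_C:*/15}
Op 11: unregister job_C -> active={job_A:*/16}
Op 12: register job_A */6 -> active={job_A:*/6}
Op 13: register job_A */14 -> active={job_A:*/14}
Op 14: register job_A */11 -> active={job_A:*/11}
  job_A: interval 11, next fire after T=285 is 286
Earliest fire time = 286 (job job_A)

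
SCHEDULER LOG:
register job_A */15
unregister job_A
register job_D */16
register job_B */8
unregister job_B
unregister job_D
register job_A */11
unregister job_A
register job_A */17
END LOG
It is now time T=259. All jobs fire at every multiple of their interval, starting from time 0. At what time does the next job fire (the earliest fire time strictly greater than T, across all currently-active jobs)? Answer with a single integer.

Op 1: register job_A */15 -> active={job_A:*/15}
Op 2: unregister job_A -> active={}
Op 3: register job_D */16 -> active={job_D:*/16}
Op 4: register job_B */8 -> active={job_B:*/8, job_D:*/16}
Op 5: unregister job_B -> active={job_D:*/16}
Op 6: unregister job_D -> active={}
Op 7: register job_A */11 -> active={job_A:*/11}
Op 8: unregister job_A -> active={}
Op 9: register job_A */17 -> active={job_A:*/17}
  job_A: interval 17, next fire after T=259 is 272
Earliest fire time = 272 (job job_A)

Answer: 272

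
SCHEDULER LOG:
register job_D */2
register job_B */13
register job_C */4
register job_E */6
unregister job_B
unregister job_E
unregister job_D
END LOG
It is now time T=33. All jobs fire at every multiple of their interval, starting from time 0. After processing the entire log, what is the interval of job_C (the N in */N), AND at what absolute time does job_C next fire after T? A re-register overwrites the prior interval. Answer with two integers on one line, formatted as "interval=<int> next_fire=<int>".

Answer: interval=4 next_fire=36

Derivation:
Op 1: register job_D */2 -> active={job_D:*/2}
Op 2: register job_B */13 -> active={job_B:*/13, job_D:*/2}
Op 3: register job_C */4 -> active={job_B:*/13, job_C:*/4, job_D:*/2}
Op 4: register job_E */6 -> active={job_B:*/13, job_C:*/4, job_D:*/2, job_E:*/6}
Op 5: unregister job_B -> active={job_C:*/4, job_D:*/2, job_E:*/6}
Op 6: unregister job_E -> active={job_C:*/4, job_D:*/2}
Op 7: unregister job_D -> active={job_C:*/4}
Final interval of job_C = 4
Next fire of job_C after T=33: (33//4+1)*4 = 36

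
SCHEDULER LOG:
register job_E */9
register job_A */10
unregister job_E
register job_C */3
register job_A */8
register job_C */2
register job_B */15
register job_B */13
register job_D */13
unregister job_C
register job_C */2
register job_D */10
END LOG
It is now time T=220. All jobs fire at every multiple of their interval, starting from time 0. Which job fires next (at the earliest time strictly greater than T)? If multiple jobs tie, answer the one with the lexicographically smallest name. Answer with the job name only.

Op 1: register job_E */9 -> active={job_E:*/9}
Op 2: register job_A */10 -> active={job_A:*/10, job_E:*/9}
Op 3: unregister job_E -> active={job_A:*/10}
Op 4: register job_C */3 -> active={job_A:*/10, job_C:*/3}
Op 5: register job_A */8 -> active={job_A:*/8, job_C:*/3}
Op 6: register job_C */2 -> active={job_A:*/8, job_C:*/2}
Op 7: register job_B */15 -> active={job_A:*/8, job_B:*/15, job_C:*/2}
Op 8: register job_B */13 -> active={job_A:*/8, job_B:*/13, job_C:*/2}
Op 9: register job_D */13 -> active={job_A:*/8, job_B:*/13, job_C:*/2, job_D:*/13}
Op 10: unregister job_C -> active={job_A:*/8, job_B:*/13, job_D:*/13}
Op 11: register job_C */2 -> active={job_A:*/8, job_B:*/13, job_C:*/2, job_D:*/13}
Op 12: register job_D */10 -> active={job_A:*/8, job_B:*/13, job_C:*/2, job_D:*/10}
  job_A: interval 8, next fire after T=220 is 224
  job_B: interval 13, next fire after T=220 is 221
  job_C: interval 2, next fire after T=220 is 222
  job_D: interval 10, next fire after T=220 is 230
Earliest = 221, winner (lex tiebreak) = job_B

Answer: job_B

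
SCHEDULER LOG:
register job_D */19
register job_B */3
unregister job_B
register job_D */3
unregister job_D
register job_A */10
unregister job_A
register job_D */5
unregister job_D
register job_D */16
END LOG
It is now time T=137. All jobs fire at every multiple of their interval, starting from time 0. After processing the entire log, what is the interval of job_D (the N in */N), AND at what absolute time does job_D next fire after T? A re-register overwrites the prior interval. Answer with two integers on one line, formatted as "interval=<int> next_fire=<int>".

Op 1: register job_D */19 -> active={job_D:*/19}
Op 2: register job_B */3 -> active={job_B:*/3, job_D:*/19}
Op 3: unregister job_B -> active={job_D:*/19}
Op 4: register job_D */3 -> active={job_D:*/3}
Op 5: unregister job_D -> active={}
Op 6: register job_A */10 -> active={job_A:*/10}
Op 7: unregister job_A -> active={}
Op 8: register job_D */5 -> active={job_D:*/5}
Op 9: unregister job_D -> active={}
Op 10: register job_D */16 -> active={job_D:*/16}
Final interval of job_D = 16
Next fire of job_D after T=137: (137//16+1)*16 = 144

Answer: interval=16 next_fire=144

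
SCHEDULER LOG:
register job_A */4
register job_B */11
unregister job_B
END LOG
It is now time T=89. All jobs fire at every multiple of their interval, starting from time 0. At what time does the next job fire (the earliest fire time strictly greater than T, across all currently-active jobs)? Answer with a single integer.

Op 1: register job_A */4 -> active={job_A:*/4}
Op 2: register job_B */11 -> active={job_A:*/4, job_B:*/11}
Op 3: unregister job_B -> active={job_A:*/4}
  job_A: interval 4, next fire after T=89 is 92
Earliest fire time = 92 (job job_A)

Answer: 92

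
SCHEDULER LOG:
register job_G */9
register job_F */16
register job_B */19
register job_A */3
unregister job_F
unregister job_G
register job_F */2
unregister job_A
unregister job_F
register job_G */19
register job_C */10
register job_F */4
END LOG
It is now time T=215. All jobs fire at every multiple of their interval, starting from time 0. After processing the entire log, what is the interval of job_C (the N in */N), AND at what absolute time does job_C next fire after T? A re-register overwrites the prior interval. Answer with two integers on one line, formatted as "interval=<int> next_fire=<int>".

Answer: interval=10 next_fire=220

Derivation:
Op 1: register job_G */9 -> active={job_G:*/9}
Op 2: register job_F */16 -> active={job_F:*/16, job_G:*/9}
Op 3: register job_B */19 -> active={job_B:*/19, job_F:*/16, job_G:*/9}
Op 4: register job_A */3 -> active={job_A:*/3, job_B:*/19, job_F:*/16, job_G:*/9}
Op 5: unregister job_F -> active={job_A:*/3, job_B:*/19, job_G:*/9}
Op 6: unregister job_G -> active={job_A:*/3, job_B:*/19}
Op 7: register job_F */2 -> active={job_A:*/3, job_B:*/19, job_F:*/2}
Op 8: unregister job_A -> active={job_B:*/19, job_F:*/2}
Op 9: unregister job_F -> active={job_B:*/19}
Op 10: register job_G */19 -> active={job_B:*/19, job_G:*/19}
Op 11: register job_C */10 -> active={job_B:*/19, job_C:*/10, job_G:*/19}
Op 12: register job_F */4 -> active={job_B:*/19, job_C:*/10, job_F:*/4, job_G:*/19}
Final interval of job_C = 10
Next fire of job_C after T=215: (215//10+1)*10 = 220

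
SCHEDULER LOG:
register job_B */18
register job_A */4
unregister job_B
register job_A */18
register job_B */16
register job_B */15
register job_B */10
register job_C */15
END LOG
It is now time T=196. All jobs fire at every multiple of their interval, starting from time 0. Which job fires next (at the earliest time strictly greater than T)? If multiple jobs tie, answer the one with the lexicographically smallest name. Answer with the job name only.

Answer: job_A

Derivation:
Op 1: register job_B */18 -> active={job_B:*/18}
Op 2: register job_A */4 -> active={job_A:*/4, job_B:*/18}
Op 3: unregister job_B -> active={job_A:*/4}
Op 4: register job_A */18 -> active={job_A:*/18}
Op 5: register job_B */16 -> active={job_A:*/18, job_B:*/16}
Op 6: register job_B */15 -> active={job_A:*/18, job_B:*/15}
Op 7: register job_B */10 -> active={job_A:*/18, job_B:*/10}
Op 8: register job_C */15 -> active={job_A:*/18, job_B:*/10, job_C:*/15}
  job_A: interval 18, next fire after T=196 is 198
  job_B: interval 10, next fire after T=196 is 200
  job_C: interval 15, next fire after T=196 is 210
Earliest = 198, winner (lex tiebreak) = job_A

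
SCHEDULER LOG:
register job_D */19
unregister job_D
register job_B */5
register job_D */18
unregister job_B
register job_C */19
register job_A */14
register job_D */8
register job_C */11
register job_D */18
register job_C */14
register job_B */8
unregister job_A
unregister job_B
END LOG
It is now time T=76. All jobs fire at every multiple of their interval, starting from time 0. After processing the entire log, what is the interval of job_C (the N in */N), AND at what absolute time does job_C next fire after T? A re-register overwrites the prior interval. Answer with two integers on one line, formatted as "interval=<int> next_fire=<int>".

Op 1: register job_D */19 -> active={job_D:*/19}
Op 2: unregister job_D -> active={}
Op 3: register job_B */5 -> active={job_B:*/5}
Op 4: register job_D */18 -> active={job_B:*/5, job_D:*/18}
Op 5: unregister job_B -> active={job_D:*/18}
Op 6: register job_C */19 -> active={job_C:*/19, job_D:*/18}
Op 7: register job_A */14 -> active={job_A:*/14, job_C:*/19, job_D:*/18}
Op 8: register job_D */8 -> active={job_A:*/14, job_C:*/19, job_D:*/8}
Op 9: register job_C */11 -> active={job_A:*/14, job_C:*/11, job_D:*/8}
Op 10: register job_D */18 -> active={job_A:*/14, job_C:*/11, job_D:*/18}
Op 11: register job_C */14 -> active={job_A:*/14, job_C:*/14, job_D:*/18}
Op 12: register job_B */8 -> active={job_A:*/14, job_B:*/8, job_C:*/14, job_D:*/18}
Op 13: unregister job_A -> active={job_B:*/8, job_C:*/14, job_D:*/18}
Op 14: unregister job_B -> active={job_C:*/14, job_D:*/18}
Final interval of job_C = 14
Next fire of job_C after T=76: (76//14+1)*14 = 84

Answer: interval=14 next_fire=84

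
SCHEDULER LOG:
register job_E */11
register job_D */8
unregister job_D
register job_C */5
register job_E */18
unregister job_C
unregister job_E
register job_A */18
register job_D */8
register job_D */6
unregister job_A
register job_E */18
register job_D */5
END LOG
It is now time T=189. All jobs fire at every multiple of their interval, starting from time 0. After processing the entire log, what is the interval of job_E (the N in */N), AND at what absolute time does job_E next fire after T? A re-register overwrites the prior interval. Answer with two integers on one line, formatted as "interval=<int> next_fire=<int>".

Answer: interval=18 next_fire=198

Derivation:
Op 1: register job_E */11 -> active={job_E:*/11}
Op 2: register job_D */8 -> active={job_D:*/8, job_E:*/11}
Op 3: unregister job_D -> active={job_E:*/11}
Op 4: register job_C */5 -> active={job_C:*/5, job_E:*/11}
Op 5: register job_E */18 -> active={job_C:*/5, job_E:*/18}
Op 6: unregister job_C -> active={job_E:*/18}
Op 7: unregister job_E -> active={}
Op 8: register job_A */18 -> active={job_A:*/18}
Op 9: register job_D */8 -> active={job_A:*/18, job_D:*/8}
Op 10: register job_D */6 -> active={job_A:*/18, job_D:*/6}
Op 11: unregister job_A -> active={job_D:*/6}
Op 12: register job_E */18 -> active={job_D:*/6, job_E:*/18}
Op 13: register job_D */5 -> active={job_D:*/5, job_E:*/18}
Final interval of job_E = 18
Next fire of job_E after T=189: (189//18+1)*18 = 198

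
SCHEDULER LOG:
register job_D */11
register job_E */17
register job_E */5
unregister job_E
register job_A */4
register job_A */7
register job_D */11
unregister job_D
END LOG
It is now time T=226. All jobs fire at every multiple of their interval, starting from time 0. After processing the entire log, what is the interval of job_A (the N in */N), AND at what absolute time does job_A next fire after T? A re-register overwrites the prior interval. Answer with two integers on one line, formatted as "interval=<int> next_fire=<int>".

Op 1: register job_D */11 -> active={job_D:*/11}
Op 2: register job_E */17 -> active={job_D:*/11, job_E:*/17}
Op 3: register job_E */5 -> active={job_D:*/11, job_E:*/5}
Op 4: unregister job_E -> active={job_D:*/11}
Op 5: register job_A */4 -> active={job_A:*/4, job_D:*/11}
Op 6: register job_A */7 -> active={job_A:*/7, job_D:*/11}
Op 7: register job_D */11 -> active={job_A:*/7, job_D:*/11}
Op 8: unregister job_D -> active={job_A:*/7}
Final interval of job_A = 7
Next fire of job_A after T=226: (226//7+1)*7 = 231

Answer: interval=7 next_fire=231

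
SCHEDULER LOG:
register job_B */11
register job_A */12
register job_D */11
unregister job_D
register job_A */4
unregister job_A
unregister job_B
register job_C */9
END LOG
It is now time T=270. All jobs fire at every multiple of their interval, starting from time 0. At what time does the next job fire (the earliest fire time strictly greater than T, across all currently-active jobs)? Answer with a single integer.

Op 1: register job_B */11 -> active={job_B:*/11}
Op 2: register job_A */12 -> active={job_A:*/12, job_B:*/11}
Op 3: register job_D */11 -> active={job_A:*/12, job_B:*/11, job_D:*/11}
Op 4: unregister job_D -> active={job_A:*/12, job_B:*/11}
Op 5: register job_A */4 -> active={job_A:*/4, job_B:*/11}
Op 6: unregister job_A -> active={job_B:*/11}
Op 7: unregister job_B -> active={}
Op 8: register job_C */9 -> active={job_C:*/9}
  job_C: interval 9, next fire after T=270 is 279
Earliest fire time = 279 (job job_C)

Answer: 279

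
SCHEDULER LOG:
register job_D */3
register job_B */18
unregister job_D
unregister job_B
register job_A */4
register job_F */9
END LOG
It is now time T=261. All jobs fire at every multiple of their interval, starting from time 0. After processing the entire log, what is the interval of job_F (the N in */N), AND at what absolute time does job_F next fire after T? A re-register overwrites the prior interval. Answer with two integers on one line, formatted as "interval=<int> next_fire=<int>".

Op 1: register job_D */3 -> active={job_D:*/3}
Op 2: register job_B */18 -> active={job_B:*/18, job_D:*/3}
Op 3: unregister job_D -> active={job_B:*/18}
Op 4: unregister job_B -> active={}
Op 5: register job_A */4 -> active={job_A:*/4}
Op 6: register job_F */9 -> active={job_A:*/4, job_F:*/9}
Final interval of job_F = 9
Next fire of job_F after T=261: (261//9+1)*9 = 270

Answer: interval=9 next_fire=270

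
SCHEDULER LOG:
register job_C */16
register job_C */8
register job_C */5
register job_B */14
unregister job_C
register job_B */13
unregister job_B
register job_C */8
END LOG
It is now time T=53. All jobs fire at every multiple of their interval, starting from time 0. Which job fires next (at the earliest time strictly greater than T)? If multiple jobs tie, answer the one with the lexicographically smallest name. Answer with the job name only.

Op 1: register job_C */16 -> active={job_C:*/16}
Op 2: register job_C */8 -> active={job_C:*/8}
Op 3: register job_C */5 -> active={job_C:*/5}
Op 4: register job_B */14 -> active={job_B:*/14, job_C:*/5}
Op 5: unregister job_C -> active={job_B:*/14}
Op 6: register job_B */13 -> active={job_B:*/13}
Op 7: unregister job_B -> active={}
Op 8: register job_C */8 -> active={job_C:*/8}
  job_C: interval 8, next fire after T=53 is 56
Earliest = 56, winner (lex tiebreak) = job_C

Answer: job_C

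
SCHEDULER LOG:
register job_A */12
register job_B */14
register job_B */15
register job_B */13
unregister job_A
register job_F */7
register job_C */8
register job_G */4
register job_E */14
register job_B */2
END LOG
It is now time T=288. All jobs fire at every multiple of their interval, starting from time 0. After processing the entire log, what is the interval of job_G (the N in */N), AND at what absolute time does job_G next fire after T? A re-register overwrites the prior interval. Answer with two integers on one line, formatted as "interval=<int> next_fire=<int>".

Op 1: register job_A */12 -> active={job_A:*/12}
Op 2: register job_B */14 -> active={job_A:*/12, job_B:*/14}
Op 3: register job_B */15 -> active={job_A:*/12, job_B:*/15}
Op 4: register job_B */13 -> active={job_A:*/12, job_B:*/13}
Op 5: unregister job_A -> active={job_B:*/13}
Op 6: register job_F */7 -> active={job_B:*/13, job_F:*/7}
Op 7: register job_C */8 -> active={job_B:*/13, job_C:*/8, job_F:*/7}
Op 8: register job_G */4 -> active={job_B:*/13, job_C:*/8, job_F:*/7, job_G:*/4}
Op 9: register job_E */14 -> active={job_B:*/13, job_C:*/8, job_E:*/14, job_F:*/7, job_G:*/4}
Op 10: register job_B */2 -> active={job_B:*/2, job_C:*/8, job_E:*/14, job_F:*/7, job_G:*/4}
Final interval of job_G = 4
Next fire of job_G after T=288: (288//4+1)*4 = 292

Answer: interval=4 next_fire=292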